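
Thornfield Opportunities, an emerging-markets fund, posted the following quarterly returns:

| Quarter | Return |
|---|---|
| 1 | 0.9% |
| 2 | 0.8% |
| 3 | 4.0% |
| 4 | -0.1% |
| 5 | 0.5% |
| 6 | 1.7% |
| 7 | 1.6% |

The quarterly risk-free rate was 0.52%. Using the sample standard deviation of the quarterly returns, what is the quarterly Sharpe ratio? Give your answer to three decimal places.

r̄ = (0.9 + 0.8 + 4 − 0.1 + 0.5 + 1.7 + 1.6) / 7 = 1.3429%
Σ(r − r̄)² = 10.5371; sample σ = √(10.5371/6) = 1.3252%
Sharpe = (r̄ − rf) / σ = (1.3429 − 0.52) / 1.3252 = 0.8229 / 1.3252 = 0.6210

0.621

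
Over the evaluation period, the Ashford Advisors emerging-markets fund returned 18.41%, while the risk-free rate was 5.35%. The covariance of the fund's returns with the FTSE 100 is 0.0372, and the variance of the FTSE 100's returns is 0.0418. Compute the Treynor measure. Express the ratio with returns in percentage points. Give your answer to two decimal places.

14.67

β = Cov / Var = 0.0372 / 0.0418 = 0.8900
Treynor = (Rp − Rf) / β = (18.41% − 5.35%) / 0.8900 = 13.06 / 0.8900 = 14.6742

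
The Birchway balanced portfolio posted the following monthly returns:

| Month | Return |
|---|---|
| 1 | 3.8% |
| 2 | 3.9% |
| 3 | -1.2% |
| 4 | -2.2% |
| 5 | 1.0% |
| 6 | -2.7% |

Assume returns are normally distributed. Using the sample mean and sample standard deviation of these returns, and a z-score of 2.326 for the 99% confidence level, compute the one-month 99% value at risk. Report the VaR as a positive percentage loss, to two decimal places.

6.40

Mean return μ = 2.60 / 6 = 0.4333%
Sample std dev = √[43.0933 / 5] = 2.9358%
VaR = −(μ − z·σ) = −(0.4333 − 2.326 × 2.9358) = −(-6.3954) = 6.3954%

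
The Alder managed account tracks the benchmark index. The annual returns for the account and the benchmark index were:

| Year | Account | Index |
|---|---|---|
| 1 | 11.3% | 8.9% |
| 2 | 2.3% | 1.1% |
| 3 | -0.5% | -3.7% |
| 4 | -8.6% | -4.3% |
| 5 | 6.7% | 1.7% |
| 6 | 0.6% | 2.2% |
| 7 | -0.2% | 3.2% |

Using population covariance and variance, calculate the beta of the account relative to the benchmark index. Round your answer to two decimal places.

r̄p = 1.6571%,  r̄m = 1.3000%
Cov = Σ(rp − r̄p)(rm − r̄m) / 7 = 19.8457
Var(rm) = Σ(rm − r̄m)² / 7 = 16.9629
β = Cov / Var = 19.8457 / 16.9629 = 1.1699

1.17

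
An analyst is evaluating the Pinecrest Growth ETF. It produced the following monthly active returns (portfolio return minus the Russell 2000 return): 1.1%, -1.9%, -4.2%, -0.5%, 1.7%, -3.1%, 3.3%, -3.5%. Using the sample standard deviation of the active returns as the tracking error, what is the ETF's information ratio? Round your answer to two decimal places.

r̄ = (1.1 − 1.9 − 4.2 − 0.5 + 1.7 − 3.1 + 3.3 − 3.5) / 8 = -7.10 / 8 = -0.8875%
Sample σ = √[Σ(r − r̄)² / 7] = √[52.0488 / 7] = √7.4355 = 2.7268%
IR = r̄ / tracking error = -0.8875 / 2.7268 = -0.3255

-0.33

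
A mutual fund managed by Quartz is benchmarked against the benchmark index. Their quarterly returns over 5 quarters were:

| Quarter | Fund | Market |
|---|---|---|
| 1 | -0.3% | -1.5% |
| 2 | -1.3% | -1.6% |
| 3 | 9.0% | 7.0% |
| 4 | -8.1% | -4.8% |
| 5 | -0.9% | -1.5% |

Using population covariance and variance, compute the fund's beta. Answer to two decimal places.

1.35

r̄p = -0.3200%,  r̄m = -0.4800%
Cov = Σ(rp − r̄p)(rm − r̄m) / 5 = 20.9984
Var(rm) = Σ(rm − r̄m)² / 5 = 15.5896
β = Cov / Var = 20.9984 / 15.5896 = 1.3469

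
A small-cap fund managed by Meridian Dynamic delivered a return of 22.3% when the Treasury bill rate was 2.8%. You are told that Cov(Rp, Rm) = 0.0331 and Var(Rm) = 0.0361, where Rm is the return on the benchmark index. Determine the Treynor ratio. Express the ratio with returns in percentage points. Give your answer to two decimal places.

β = Cov / Var = 0.0331 / 0.0361 = 0.9169
Treynor = (Rp − Rf) / β = (22.3% − 2.8%) / 0.9169 = 19.50 / 0.9169 = 21.2673

21.27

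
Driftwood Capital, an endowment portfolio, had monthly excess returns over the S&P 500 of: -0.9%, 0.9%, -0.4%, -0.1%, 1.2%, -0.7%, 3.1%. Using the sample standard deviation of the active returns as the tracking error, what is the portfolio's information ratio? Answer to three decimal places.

0.314

Mean return r̄ = 3.10 / 7 = 0.4429%
Σ(r − r̄)² = (-0.9 − 0.4429)² + (0.9 − 0.4429)² + … = 11.9571
σ = √[11.9571 / 6] = 1.4117%
IR = r̄ / tracking error = 0.4429 / 1.4117 = 0.3137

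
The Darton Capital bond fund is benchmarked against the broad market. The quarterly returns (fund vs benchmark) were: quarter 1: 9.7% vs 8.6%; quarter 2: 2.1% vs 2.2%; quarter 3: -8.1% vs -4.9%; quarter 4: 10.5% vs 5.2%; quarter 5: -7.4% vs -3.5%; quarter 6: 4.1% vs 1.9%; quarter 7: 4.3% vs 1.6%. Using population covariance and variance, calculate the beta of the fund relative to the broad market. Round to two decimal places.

1.52

r̄p = 2.1714%,  r̄m = 1.5857%
Cov = Σ(rp − r̄p)(rm − r̄m) / 7 = 28.3996
Var(rm) = Σ(rm − r̄m)² / 7 = 18.6669
β = Cov / Var = 28.3996 / 18.6669 = 1.5214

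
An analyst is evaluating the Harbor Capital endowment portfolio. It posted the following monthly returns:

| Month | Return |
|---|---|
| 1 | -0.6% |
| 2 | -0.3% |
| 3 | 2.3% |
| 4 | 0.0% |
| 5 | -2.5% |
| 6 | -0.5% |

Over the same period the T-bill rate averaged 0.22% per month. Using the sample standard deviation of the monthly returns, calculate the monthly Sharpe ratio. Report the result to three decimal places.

-0.317

Mean return μ = -1.60 / 6 = -0.2667%
Sample std dev = √[11.8133 / 5] = 1.5371%
Sharpe = (μ − rf) / σ = (-0.2667 − 0.22) / 1.5371 = -0.4867 / 1.5371 = -0.3166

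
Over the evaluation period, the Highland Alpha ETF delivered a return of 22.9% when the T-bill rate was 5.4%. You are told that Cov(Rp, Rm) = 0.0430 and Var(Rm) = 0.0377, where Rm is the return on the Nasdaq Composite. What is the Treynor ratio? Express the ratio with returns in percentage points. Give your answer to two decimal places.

β = Cov / Var = 0.0430 / 0.0377 = 1.1406
Treynor = (Rp − Rf) / β = (22.9% − 5.4%) / 1.1406 = 17.50 / 1.1406 = 15.3428

15.34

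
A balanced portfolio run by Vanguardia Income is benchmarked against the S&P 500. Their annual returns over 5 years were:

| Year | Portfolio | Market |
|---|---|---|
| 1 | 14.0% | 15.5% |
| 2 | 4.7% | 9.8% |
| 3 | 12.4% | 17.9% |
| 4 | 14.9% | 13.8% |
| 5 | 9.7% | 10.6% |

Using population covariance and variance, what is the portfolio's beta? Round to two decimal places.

r̄p = 11.1400%,  r̄m = 13.5200%
Cov = Σ(rp − r̄p)(rm − r̄m) / 5 = 8.0792
Var(rm) = Σ(rm − r̄m)² / 5 = 9.1096
β = Cov / Var = 8.0792 / 9.1096 = 0.8869

0.89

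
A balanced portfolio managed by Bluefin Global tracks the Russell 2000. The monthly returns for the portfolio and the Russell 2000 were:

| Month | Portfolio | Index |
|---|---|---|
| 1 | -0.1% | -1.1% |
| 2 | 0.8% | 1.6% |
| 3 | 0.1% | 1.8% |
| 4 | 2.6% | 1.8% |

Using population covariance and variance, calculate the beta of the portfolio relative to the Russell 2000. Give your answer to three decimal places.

0.457

r̄p = 0.8500%,  r̄m = 1.0250%
Cov = Σ(rp − r̄p)(rm − r̄m) / 4 = 0.6913
Var(rm) = Σ(rm − r̄m)² / 4 = 1.5119
β = Cov / Var = 0.6913 / 1.5119 = 0.4572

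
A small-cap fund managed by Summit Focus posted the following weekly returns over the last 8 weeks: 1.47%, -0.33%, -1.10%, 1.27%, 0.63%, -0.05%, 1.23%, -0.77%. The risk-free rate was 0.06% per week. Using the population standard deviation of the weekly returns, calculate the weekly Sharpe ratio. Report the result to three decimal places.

μ = (1.47 − 0.33 − 1.1 + 1.27 + 0.63 − 0.05 + 1.23 − 0.77) / 8 = 2.350 / 8 = 0.2938%
Σ(r − μ)² = (1.47 − 0.2938)² + (-0.33 − 0.2938)² + … = 6.9076
population σ = √(6.9076 / 8) = √0.8635 = 0.9292%
Sharpe = (μ − rf) / σ = (0.2938 − 0.06) / 0.9292 = 0.2338 / 0.9292 = 0.2516

0.252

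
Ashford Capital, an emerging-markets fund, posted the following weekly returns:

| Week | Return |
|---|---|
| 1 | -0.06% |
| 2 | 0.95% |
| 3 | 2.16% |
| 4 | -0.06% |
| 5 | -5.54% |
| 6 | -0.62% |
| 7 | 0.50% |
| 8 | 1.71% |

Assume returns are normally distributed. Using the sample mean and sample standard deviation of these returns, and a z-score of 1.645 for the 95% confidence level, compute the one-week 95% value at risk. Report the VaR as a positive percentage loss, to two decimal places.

4.04

μ = (-0.06 + 0.95 + 2.16 − 0.06 − 5.54 − 0.62 + 0.5 + 1.71) / 8 = -0.1200%
Σ(r − μ)² = (-0.06 − (-0.1200))² + (0.95 − (-0.1200))² + (2.16 − (-0.1200))² + … = 39.7102
σ = √[39.7102 / 7] = 2.3818%
VaR = −(μ − z·σ) = −(-0.1200 − 1.645 × 2.3818) = −(-4.0381) = 4.0381%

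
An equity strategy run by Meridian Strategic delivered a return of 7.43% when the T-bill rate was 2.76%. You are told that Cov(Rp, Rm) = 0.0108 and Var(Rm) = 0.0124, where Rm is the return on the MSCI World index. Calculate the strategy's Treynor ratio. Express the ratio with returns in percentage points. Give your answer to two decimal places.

β = Cov / Var = 0.0108 / 0.0124 = 0.8710
Treynor = (Rp − Rf) / β = (7.43% − 2.76%) / 0.8710 = 4.67 / 0.8710 = 5.3617

5.36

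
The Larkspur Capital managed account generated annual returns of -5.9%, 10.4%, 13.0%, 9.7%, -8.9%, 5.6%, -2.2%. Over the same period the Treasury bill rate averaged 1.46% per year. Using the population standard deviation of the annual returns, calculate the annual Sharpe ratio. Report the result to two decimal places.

Mean return μ = 21.70 / 7 = 3.1000%
Σ(r − μ)² = 454.2000; population σ = √(454.2000/7) = 8.0552%
Sharpe = (μ − rf) / σ = (3.1000 − 1.46) / 8.0552 = 1.6400 / 8.0552 = 0.2036

0.20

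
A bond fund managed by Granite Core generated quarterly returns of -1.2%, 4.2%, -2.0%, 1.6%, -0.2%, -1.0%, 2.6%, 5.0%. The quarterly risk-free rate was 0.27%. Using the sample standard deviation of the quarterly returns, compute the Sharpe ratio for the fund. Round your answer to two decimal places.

0.33

r̄ = (-1.2 + 4.2 − 2 + 1.6 − 0.2 − 1 + 2.6 + 5) / 8 = 1.1250%
Σ(r − r̄)² = (-1.2 − 1.1250)² + (4.2 − 1.1250)² + … = 48.3150
σ = √[48.3150 / 7] = 2.6272%
Sharpe = (r̄ − rf) / σ = (1.1250 − 0.27) / 2.6272 = 0.8550 / 2.6272 = 0.3254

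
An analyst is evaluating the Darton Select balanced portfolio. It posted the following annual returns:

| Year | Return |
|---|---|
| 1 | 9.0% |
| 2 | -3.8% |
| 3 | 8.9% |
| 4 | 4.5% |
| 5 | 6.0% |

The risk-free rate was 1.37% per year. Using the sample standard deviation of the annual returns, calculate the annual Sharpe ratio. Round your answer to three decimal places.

0.677

μ = (9 − 3.8 + 8.9 + 4.5 + 6) / 5 = 24.60 / 5 = 4.9200%
Sample std dev = √[109.8680 / 4] = 5.2409%
Sharpe = (μ − rf) / σ = (4.9200 − 1.37) / 5.2409 = 3.5500 / 5.2409 = 0.6774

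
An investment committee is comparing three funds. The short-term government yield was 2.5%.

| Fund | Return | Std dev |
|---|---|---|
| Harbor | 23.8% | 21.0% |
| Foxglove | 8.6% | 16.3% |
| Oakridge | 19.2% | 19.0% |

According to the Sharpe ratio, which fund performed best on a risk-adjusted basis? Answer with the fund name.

Harbor: Sharpe ratio = (23.8% − 2.5%) / 21.0% = 1.014
Foxglove: Sharpe ratio = (8.6% − 2.5%) / 16.3% = 0.374
Oakridge: Sharpe ratio = (19.2% − 2.5%) / 19.0% = 0.879
Highest: Harbor (1.014).

Harbor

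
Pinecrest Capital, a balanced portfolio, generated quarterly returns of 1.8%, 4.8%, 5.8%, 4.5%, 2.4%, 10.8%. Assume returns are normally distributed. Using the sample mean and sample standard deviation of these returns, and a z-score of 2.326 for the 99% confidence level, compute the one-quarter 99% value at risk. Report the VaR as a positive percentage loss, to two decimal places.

Mean return r̄ = 30.10 / 6 = 5.0167%
Sample σ = √[Σ(r − r̄)² / 5] = √[51.5683 / 5] = √10.3137 = 3.2115%
VaR = −(r̄ − z·σ) = −(5.0167 − 2.326 × 3.2115) = −(-2.4532) = 2.4532%

2.45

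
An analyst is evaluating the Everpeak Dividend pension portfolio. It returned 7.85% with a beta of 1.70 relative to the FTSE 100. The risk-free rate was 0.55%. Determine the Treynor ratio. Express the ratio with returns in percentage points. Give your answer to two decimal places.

Treynor = (Rp − Rf) / β = (7.85% − 0.55%) / 1.70 = 7.30 / 1.70 = 4.2941

4.29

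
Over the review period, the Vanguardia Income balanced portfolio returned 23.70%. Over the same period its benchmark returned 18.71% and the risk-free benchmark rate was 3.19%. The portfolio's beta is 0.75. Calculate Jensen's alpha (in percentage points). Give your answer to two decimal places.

8.87

CAPM expected return = Rf + β(Rm − Rf) = 3.19% + 0.75 × (18.71% − 3.19%) = 3.19 + 0.75 × 15.52 = 14.8300%
Jensen's α = Rp − E[R] = 23.70% − 14.8300% = 8.8700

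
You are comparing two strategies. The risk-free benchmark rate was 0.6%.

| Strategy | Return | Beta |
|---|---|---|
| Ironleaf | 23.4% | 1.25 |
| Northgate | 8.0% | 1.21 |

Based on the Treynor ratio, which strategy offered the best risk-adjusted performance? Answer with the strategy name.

Ironleaf

Ironleaf: Treynor = (23.4% − 0.6%) / 1.25 = 18.240
Northgate: Treynor = (8.0% − 0.6%) / 1.21 = 6.116
Highest: Ironleaf (18.240).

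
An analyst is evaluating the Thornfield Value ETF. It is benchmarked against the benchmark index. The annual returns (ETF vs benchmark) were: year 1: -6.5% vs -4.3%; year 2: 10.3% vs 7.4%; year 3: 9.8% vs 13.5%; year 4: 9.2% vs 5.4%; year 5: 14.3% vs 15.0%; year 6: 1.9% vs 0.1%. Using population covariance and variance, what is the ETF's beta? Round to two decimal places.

r̄p = 6.5000%,  r̄m = 6.1833%
Cov = Σ(rp − r̄p)(rm − r̄m) / 6 = 43.2817
Var(rm) = Σ(rm − r̄m)² / 6 = 46.7114
β = Cov / Var = 43.2817 / 46.7114 = 0.9266

0.93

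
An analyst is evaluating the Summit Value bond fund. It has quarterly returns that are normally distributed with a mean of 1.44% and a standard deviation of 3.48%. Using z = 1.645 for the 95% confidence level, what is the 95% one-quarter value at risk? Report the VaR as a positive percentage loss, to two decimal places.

4.28

VaR (as % loss) = −(μ − z·σ) = −(1.44% − 1.645 × 3.48%) = −(-4.2846%) = 4.2846%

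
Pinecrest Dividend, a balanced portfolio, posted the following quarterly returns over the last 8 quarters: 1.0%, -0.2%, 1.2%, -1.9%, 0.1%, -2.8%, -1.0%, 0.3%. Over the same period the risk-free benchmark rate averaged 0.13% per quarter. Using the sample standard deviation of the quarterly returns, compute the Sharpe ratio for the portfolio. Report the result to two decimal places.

r̄ = (1 − 0.2 + 1.2 − 1.9 + 0.1 − 2.8 − 1 + 0.3) / 8 = -3.30 / 8 = -0.4125%
Σ(r − r̄)² = (1 − (-0.4125))² + (-0.2 − (-0.4125))² + (1.2 − (-0.4125))² + … = 13.6688
sample σ = √(13.6688 / 7) = √1.9527 = 1.3974%
Sharpe = (r̄ − rf) / σ = (-0.4125 − 0.13) / 1.3974 = -0.5425 / 1.3974 = -0.3882

-0.39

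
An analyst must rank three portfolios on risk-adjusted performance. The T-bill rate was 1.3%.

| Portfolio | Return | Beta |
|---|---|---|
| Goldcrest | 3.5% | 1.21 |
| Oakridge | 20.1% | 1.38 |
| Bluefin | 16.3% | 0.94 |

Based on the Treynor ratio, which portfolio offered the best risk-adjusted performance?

Bluefin

Goldcrest: Treynor = (3.5% − 1.3%) / 1.21 = 1.818
Oakridge: Treynor = (20.1% − 1.3%) / 1.38 = 13.623
Bluefin: Treynor = (16.3% − 1.3%) / 0.94 = 15.957
Highest: Bluefin (15.957).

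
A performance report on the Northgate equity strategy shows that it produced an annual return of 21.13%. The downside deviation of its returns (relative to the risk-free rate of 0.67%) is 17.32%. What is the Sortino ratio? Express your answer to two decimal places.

Sortino = (Rp − Rf) / σd = (21.13% − 0.67%) / 17.32% = 20.46% / 17.32% = 1.1813

1.18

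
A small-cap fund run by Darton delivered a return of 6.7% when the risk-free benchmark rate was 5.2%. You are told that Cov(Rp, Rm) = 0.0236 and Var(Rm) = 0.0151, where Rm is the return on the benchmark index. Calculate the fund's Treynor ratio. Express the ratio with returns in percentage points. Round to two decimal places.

β = Cov / Var = 0.0236 / 0.0151 = 1.5629
Treynor = (Rp − Rf) / β = (6.7% − 5.2%) / 1.5629 = 1.50 / 1.5629 = 0.9598

0.96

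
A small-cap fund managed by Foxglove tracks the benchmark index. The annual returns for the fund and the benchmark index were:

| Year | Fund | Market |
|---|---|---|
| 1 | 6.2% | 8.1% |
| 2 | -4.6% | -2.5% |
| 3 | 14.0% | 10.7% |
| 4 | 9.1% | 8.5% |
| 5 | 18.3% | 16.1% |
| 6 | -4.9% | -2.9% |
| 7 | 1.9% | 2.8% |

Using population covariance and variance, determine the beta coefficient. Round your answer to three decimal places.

1.249

r̄p = 5.7143%,  r̄m = 5.8286%
Cov = Σ(rp − r̄p)(rm − r̄m) / 7 = 52.8410
Var(rm) = Σ(rm − r̄m)² / 7 = 42.3220
β = Cov / Var = 52.8410 / 42.3220 = 1.2485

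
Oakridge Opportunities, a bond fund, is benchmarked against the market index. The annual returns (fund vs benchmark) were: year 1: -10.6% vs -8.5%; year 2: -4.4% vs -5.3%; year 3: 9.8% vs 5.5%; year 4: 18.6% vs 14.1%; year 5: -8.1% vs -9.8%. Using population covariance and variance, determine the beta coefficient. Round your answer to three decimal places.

r̄p = 1.0600%,  r̄m = -0.8000%
Cov = Σ(rp − r̄p)(rm − r̄m) / 5 = 102.6400
Var(rm) = Σ(rm − r̄m)² / 5 = 84.4480
β = Cov / Var = 102.6400 / 84.4480 = 1.2154

1.215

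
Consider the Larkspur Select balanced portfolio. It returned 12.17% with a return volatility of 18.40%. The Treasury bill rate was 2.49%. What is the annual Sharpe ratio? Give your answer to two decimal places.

0.53

Sharpe = (Rp − Rf) / σp = (12.17% − 2.49%) / 18.40% = 9.68% / 18.40% = 0.5261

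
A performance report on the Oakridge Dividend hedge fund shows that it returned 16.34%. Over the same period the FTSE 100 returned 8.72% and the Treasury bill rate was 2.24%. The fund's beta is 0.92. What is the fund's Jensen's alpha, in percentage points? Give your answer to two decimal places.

CAPM expected return = Rf + β(Rm − Rf) = 2.24% + 0.92 × (8.72% − 2.24%) = 2.24 + 0.92 × 6.48 = 8.2016%
Jensen's α = Rp − E[R] = 16.34% − 8.2016% = 8.1384

8.14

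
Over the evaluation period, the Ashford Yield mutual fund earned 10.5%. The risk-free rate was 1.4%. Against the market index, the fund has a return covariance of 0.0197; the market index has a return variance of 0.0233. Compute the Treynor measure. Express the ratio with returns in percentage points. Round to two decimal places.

β = Cov / Var = 0.0197 / 0.0233 = 0.8455
Treynor = (Rp − Rf) / β = (10.5% − 1.4%) / 0.8455 = 9.10 / 0.8455 = 10.7629

10.76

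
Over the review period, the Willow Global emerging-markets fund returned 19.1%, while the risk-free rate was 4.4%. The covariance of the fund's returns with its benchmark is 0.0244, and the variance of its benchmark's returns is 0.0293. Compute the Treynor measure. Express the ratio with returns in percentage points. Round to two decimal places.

17.65

β = Cov / Var = 0.0244 / 0.0293 = 0.8328
Treynor = (Rp − Rf) / β = (19.1% − 4.4%) / 0.8328 = 14.70 / 0.8328 = 17.6513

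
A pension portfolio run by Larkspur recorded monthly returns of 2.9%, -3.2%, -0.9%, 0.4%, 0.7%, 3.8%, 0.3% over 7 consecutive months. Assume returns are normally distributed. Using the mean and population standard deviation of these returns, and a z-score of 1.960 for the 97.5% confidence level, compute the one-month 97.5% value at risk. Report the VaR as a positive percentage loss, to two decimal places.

3.64

r̄ = (2.9 − 3.2 − 0.9 + 0.4 + 0.7 + 3.8 + 0.3) / 7 = 4.00 / 7 = 0.5714%
Σ(r − r̄)² = 32.3543; population σ = √(32.3543/7) = 2.1499%
VaR = −(r̄ − z·σ) = −(0.5714 − 1.960 × 2.1499) = −(-3.6424) = 3.6424%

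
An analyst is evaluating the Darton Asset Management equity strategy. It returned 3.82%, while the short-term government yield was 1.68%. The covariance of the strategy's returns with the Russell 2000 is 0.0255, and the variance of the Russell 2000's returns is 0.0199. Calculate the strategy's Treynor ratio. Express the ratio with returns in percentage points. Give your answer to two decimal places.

β = Cov / Var = 0.0255 / 0.0199 = 1.2814
Treynor = (Rp − Rf) / β = (3.82% − 1.68%) / 1.2814 = 2.14 / 1.2814 = 1.6700

1.67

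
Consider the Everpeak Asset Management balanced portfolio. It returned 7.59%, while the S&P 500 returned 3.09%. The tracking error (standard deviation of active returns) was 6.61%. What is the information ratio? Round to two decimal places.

IR = (Rp − Rb) / TE = (7.59% − 3.09%) / 6.61% = 4.50% / 6.61% = 0.6808

0.68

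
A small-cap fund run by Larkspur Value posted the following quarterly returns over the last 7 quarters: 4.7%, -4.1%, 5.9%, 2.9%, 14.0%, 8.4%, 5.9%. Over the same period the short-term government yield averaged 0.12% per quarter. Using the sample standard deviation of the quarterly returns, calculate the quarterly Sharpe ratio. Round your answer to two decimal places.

0.96

μ = (4.7 − 4.1 + 5.9 + 2.9 + 14 + 8.4 + 5.9) / 7 = 37.70 / 7 = 5.3857%
Σ(r − μ)² = (4.7 − 5.3857)² + (-4.1 − 5.3857)² + (5.9 − 5.3857)² + … = 180.4486
σ = √[180.4486 / 6] = 5.4840%
Sharpe = (μ − rf) / σ = (5.3857 − 0.12) / 5.4840 = 5.2657 / 5.4840 = 0.9602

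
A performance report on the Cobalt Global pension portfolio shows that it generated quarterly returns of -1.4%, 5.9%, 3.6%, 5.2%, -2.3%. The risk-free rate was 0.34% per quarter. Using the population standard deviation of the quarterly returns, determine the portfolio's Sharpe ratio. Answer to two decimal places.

μ = (-1.4 + 5.9 + 3.6 + 5.2 − 2.3) / 5 = 11.00 / 5 = 2.2000%
Σ(r − μ)² = 57.8600; population σ = √(57.8600/5) = 3.4018%
Sharpe = (μ − rf) / σ = (2.2000 − 0.34) / 3.4018 = 1.8600 / 3.4018 = 0.5468

0.55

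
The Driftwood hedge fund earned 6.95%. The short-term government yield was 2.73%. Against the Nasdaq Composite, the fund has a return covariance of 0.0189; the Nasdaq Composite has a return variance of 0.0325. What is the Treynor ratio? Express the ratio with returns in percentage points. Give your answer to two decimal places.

7.26

β = Cov / Var = 0.0189 / 0.0325 = 0.5815
Treynor = (Rp − Rf) / β = (6.95% − 2.73%) / 0.5815 = 4.22 / 0.5815 = 7.2571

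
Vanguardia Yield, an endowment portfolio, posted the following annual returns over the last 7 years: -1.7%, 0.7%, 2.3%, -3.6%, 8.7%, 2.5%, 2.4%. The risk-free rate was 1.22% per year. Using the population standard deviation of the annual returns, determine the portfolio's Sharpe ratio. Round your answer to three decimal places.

0.109

r̄ = (-1.7 + 0.7 + 2.3 − 3.6 + 8.7 + 2.5 + 2.4) / 7 = 1.6143%
Population σ = √[Σ(r − r̄)² / 7] = √[91.0886 / 7] = √13.0127 = 3.6073%
Sharpe = (r̄ − rf) / σ = (1.6143 − 1.22) / 3.6073 = 0.3943 / 3.6073 = 0.1093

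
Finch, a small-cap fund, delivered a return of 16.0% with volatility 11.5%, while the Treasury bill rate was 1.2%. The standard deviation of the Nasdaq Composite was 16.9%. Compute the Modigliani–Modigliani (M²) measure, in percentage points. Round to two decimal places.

22.95

Sharpe = (Rp − Rf) / σp = (16.0% − 1.2%) / 11.5% = 1.2870
M² = Rf + Sharpe × σm = 1.2% + 1.2870 × 16.9% = 22.9503%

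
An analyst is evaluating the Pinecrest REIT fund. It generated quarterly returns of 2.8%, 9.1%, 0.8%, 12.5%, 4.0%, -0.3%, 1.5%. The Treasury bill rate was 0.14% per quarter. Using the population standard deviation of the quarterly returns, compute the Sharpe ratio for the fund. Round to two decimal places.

μ = (2.8 + 9.1 + 0.8 + 12.5 + 4 − 0.3 + 1.5) / 7 = 4.3429%
Σ(r − μ)² = 133.8571; population σ = √(133.8571/7) = 4.3729%
Sharpe = (μ − rf) / σ = (4.3429 − 0.14) / 4.3729 = 4.2029 / 4.3729 = 0.9611

0.96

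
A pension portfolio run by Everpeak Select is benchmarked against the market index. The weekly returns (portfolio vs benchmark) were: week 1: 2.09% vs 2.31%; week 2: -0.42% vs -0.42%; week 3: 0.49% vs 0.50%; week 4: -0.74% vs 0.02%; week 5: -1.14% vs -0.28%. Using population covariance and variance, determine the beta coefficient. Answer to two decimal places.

1.10

r̄p = 0.0560%,  r̄m = 0.4260%
Cov = Σ(rp − r̄p)(rm − r̄m) / 5 = 1.0869
Var(rm) = Σ(rm − r̄m)² / 5 = 0.9868
β = Cov / Var = 1.0869 / 0.9868 = 1.1014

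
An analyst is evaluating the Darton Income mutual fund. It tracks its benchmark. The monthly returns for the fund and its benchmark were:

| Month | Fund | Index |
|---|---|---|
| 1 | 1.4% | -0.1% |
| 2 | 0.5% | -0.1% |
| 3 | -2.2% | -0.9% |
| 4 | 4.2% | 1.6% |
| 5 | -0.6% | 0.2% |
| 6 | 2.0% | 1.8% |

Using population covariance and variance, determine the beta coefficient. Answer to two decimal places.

1.74

r̄p = 0.8833%,  r̄m = 0.4167%
Cov = Σ(rp − r̄p)(rm − r̄m) / 6 = 1.6303
Var(rm) = Σ(rm − r̄m)² / 6 = 0.9381
β = Cov / Var = 1.6303 / 0.9381 = 1.7379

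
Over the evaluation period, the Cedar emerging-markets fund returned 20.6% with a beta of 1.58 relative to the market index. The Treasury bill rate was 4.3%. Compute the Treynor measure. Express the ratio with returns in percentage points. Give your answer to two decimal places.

Treynor = (Rp − Rf) / β = (20.6% − 4.3%) / 1.58 = 16.30 / 1.58 = 10.3165

10.32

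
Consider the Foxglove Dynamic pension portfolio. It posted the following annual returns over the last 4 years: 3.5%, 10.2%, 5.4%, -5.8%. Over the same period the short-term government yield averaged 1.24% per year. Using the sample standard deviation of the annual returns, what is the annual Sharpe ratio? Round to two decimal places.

μ = (3.5 + 10.2 + 5.4 − 5.8) / 4 = 3.3250%
Σ(r − μ)² = 134.8675; sample σ = √(134.8675/3) = 6.7049%
Sharpe = (μ − rf) / σ = (3.3250 − 1.24) / 6.7049 = 2.0850 / 6.7049 = 0.3110

0.31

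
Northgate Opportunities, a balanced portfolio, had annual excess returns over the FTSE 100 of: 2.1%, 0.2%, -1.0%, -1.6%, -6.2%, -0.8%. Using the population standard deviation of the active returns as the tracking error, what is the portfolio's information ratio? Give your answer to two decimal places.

Mean return r̄ = -7.30 / 6 = -1.2167%
Population σ = √[Σ(r − r̄)² / 6] = √[38.2083 / 6] = √6.3681 = 2.5235%
IR = r̄ / tracking error = -1.2167 / 2.5235 = -0.4821

-0.48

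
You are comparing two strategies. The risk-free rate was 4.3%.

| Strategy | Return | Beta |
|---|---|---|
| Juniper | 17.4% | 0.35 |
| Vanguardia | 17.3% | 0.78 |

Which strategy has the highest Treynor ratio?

Juniper

Juniper: Treynor = (17.4% − 4.3%) / 0.35 = 37.429
Vanguardia: Treynor = (17.3% − 4.3%) / 0.78 = 16.667
Highest: Juniper (37.429).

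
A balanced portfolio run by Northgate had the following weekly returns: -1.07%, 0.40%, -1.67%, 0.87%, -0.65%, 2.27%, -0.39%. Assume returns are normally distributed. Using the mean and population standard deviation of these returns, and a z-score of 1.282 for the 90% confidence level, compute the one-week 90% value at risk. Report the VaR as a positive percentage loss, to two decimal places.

μ = (-1.07 + 0.4 − 1.67 + 0.87 − 0.65 + 2.27 − 0.39) / 7 = -0.0343%
Σ(r − μ)² = (-1.07 − (-0.0343))² + (0.4 − (-0.0343))² + (-1.67 − (-0.0343))² + … = 10.5700
population σ = √(10.5700 / 7) = √1.5100 = 1.2288%
VaR = −(μ − z·σ) = −(-0.0343 − 1.282 × 1.2288) = −(-1.6096) = 1.6096%

1.61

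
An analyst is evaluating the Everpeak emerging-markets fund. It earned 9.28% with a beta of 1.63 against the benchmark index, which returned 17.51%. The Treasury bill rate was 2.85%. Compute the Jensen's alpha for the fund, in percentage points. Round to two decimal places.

-17.47

CAPM expected return = Rf + β(Rm − Rf) = 2.85% + 1.63 × (17.51% − 2.85%) = 2.85 + 1.63 × 14.66 = 26.7458%
Jensen's α = Rp − E[R] = 9.28% − 26.7458% = -17.4658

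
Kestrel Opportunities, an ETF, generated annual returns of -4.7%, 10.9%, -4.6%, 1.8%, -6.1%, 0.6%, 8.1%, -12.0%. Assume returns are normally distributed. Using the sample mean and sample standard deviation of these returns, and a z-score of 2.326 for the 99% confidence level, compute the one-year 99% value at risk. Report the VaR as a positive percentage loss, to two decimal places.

18.51

μ = (-4.7 + 10.9 − 4.6 + 1.8 − 6.1 + 0.6 + 8.1 − 12) / 8 = -0.7500%
Sample std dev = √[407.9800 / 7] = 7.6343%
VaR = −(μ − z·σ) = −(-0.7500 − 2.326 × 7.6343) = −(-18.5074) = 18.5074%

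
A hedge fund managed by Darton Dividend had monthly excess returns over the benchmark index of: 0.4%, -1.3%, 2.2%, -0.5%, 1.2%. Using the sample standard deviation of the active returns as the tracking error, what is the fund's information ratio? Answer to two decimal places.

0.29

Mean return r̄ = 2.00 / 5 = 0.4000%
Σ(r − r̄)² = (0.4 − 0.4000)² + (-1.3 − 0.4000)² + … = 7.5800
σ = √[7.5800 / 4] = 1.3766%
IR = r̄ / tracking error = 0.4000 / 1.3766 = 0.2906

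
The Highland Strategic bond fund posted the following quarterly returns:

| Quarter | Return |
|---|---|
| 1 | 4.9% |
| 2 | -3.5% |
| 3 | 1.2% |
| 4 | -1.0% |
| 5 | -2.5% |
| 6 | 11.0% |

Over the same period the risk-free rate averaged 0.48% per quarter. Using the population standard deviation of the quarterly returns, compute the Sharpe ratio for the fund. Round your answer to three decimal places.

r̄ = (4.9 − 3.5 + 1.2 − 1 − 2.5 + 11) / 6 = 1.6833%
Population σ = √[Σ(r − r̄)² / 6] = √[148.9483 / 6] = √24.8247 = 4.9824%
Sharpe = (r̄ − rf) / σ = (1.6833 − 0.48) / 4.9824 = 1.2033 / 4.9824 = 0.2415

0.242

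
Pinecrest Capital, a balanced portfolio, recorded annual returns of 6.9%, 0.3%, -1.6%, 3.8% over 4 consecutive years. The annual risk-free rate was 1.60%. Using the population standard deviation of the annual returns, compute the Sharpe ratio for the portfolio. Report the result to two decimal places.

0.23

μ = (6.9 + 0.3 − 1.6 + 3.8) / 4 = 2.3500%
Population σ = √[Σ(r − μ)² / 4] = √[42.6100 / 4] = √10.6525 = 3.2638%
Sharpe = (μ − rf) / σ = (2.3500 − 1.6) / 3.2638 = 0.7500 / 3.2638 = 0.2298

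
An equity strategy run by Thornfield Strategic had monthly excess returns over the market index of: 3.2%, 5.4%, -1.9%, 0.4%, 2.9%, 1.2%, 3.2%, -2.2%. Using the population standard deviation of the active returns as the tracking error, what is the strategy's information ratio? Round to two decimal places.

r̄ = (3.2 + 5.4 − 1.9 + 0.4 + 2.9 + 1.2 + 3.2 − 2.2) / 8 = 12.20 / 8 = 1.5250%
Σ(r − r̄)² = (3.2 − 1.5250)² + (5.4 − 1.5250)² + … = 49.4950
σ = √[49.4950 / 8] = 2.4873%
IR = r̄ / tracking error = 1.5250 / 2.4873 = 0.6131

0.61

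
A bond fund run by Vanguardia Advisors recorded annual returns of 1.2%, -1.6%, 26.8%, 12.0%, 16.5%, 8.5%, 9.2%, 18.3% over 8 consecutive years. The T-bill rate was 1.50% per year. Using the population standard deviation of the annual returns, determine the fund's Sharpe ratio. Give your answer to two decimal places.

1.14

r̄ = (1.2 − 1.6 + 26.8 + 12 + 16.5 + 8.5 + 9.2 + 18.3) / 8 = 11.3625%
Population σ = √[Σ(r − r̄)² / 8] = √[597.4188 / 8] = √74.6774 = 8.6416%
Sharpe = (r̄ − rf) / σ = (11.3625 − 1.5) / 8.6416 = 9.8625 / 8.6416 = 1.1413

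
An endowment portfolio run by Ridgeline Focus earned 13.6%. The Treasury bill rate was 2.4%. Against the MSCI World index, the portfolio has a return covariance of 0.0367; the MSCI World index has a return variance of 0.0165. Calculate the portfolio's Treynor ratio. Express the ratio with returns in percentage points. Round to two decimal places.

5.04

β = Cov / Var = 0.0367 / 0.0165 = 2.2242
Treynor = (Rp − Rf) / β = (13.6% − 2.4%) / 2.2242 = 11.20 / 2.2242 = 5.0355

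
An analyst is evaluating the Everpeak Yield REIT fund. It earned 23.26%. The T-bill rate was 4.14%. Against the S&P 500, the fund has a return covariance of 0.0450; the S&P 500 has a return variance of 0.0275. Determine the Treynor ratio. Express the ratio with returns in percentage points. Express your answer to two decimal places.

11.68

β = Cov / Var = 0.0450 / 0.0275 = 1.6364
Treynor = (Rp − Rf) / β = (23.26% − 4.14%) / 1.6364 = 19.12 / 1.6364 = 11.6842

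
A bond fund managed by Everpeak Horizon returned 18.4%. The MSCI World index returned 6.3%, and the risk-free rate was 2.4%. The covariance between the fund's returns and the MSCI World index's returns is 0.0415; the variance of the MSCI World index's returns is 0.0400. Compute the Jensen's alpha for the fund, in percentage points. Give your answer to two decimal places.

β = Cov / Var = 0.0415 / 0.0400 = 1.0375
E[R] = Rf + β(Rm − Rf) = 2.4% + 1.0375 × (6.3% − 2.4%) = 6.4463%
α = Rp − E[R] = 18.4% − 6.4463% = 11.9537

11.95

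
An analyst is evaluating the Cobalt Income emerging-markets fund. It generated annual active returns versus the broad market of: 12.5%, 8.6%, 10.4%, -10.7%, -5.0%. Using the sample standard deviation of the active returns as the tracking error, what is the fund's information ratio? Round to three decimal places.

0.306

Mean return μ = 15.80 / 5 = 3.1600%
Σ(r − μ)² = (12.5 − 3.1600)² + (8.6 − 3.1600)² + … = 427.9320
sample σ = √(427.9320 / 4) = √106.9830 = 10.3433%
IR = μ / tracking error = 3.1600 / 10.3433 = 0.3055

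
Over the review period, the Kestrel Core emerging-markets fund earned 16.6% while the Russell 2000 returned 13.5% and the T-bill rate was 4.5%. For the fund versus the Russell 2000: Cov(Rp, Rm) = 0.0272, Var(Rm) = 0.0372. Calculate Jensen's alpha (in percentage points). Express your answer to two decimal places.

β = Cov / Var = 0.0272 / 0.0372 = 0.7312
E[R] = Rf + β(Rm − Rf) = 4.5% + 0.7312 × (13.5% − 4.5%) = 11.0808%
α = Rp − E[R] = 16.6% − 11.0808% = 5.5192

5.52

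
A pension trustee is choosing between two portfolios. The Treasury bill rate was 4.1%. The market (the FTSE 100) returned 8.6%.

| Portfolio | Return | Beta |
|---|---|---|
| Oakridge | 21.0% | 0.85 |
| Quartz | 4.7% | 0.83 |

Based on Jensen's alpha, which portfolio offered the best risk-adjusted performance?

Oakridge

Oakridge: α = 21.0% − [4.1% + 0.85 × (8.6% − 4.1%)] = 13.075
Quartz: α = 4.7% − [4.1% + 0.83 × (8.6% − 4.1%)] = -3.135
Highest: Oakridge (13.075).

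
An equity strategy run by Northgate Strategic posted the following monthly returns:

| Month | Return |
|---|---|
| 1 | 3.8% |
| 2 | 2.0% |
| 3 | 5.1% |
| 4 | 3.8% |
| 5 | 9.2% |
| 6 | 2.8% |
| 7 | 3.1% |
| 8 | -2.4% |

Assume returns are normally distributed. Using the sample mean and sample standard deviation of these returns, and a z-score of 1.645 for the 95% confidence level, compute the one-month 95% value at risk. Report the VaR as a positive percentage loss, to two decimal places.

1.88

r̄ = (3.8 + 2 + 5.1 + 3.8 + 9.2 + 2.8 + 3.1 − 2.4) / 8 = 3.4250%
Σ(r − r̄)² = (3.8 − 3.4250)² + (2 − 3.4250)² + (5.1 − 3.4250)² + … = 72.8950
σ = √[72.8950 / 7] = 3.2270%
VaR = −(r̄ − z·σ) = −(3.4250 − 1.645 × 3.2270) = −(-1.8834) = 1.8834%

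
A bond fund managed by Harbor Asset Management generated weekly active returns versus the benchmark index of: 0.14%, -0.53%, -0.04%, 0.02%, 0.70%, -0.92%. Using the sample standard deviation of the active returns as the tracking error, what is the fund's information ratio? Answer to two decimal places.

Mean return μ = -0.630 / 6 = -0.1050%
Σ(r − μ)² = (0.14 − (-0.1050))² + (-0.53 − (-0.1050))² + (-0.04 − (-0.1050))² + … = 1.5728
sample σ = √(1.5728 / 5) = √0.3146 = 0.5609%
IR = μ / tracking error = -0.1050 / 0.5609 = -0.1872

-0.19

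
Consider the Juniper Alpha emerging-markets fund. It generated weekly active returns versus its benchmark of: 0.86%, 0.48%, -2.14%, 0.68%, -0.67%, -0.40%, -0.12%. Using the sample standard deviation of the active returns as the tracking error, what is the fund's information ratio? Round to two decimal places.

-0.18

Mean return μ = -1.310 / 7 = -0.1871%
Σ(r − μ)² = 6.3901; sample σ = √(6.3901/6) = 1.0320%
IR = μ / tracking error = -0.1871 / 1.0320 = -0.1813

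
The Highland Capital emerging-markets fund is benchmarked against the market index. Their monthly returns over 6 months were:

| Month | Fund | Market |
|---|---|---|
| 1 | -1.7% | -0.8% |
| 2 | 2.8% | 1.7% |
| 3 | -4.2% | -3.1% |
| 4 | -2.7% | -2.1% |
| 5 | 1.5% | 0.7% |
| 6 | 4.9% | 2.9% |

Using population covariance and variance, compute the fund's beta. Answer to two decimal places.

r̄p = 0.1000%,  r̄m = -0.1167%
Cov = Σ(rp − r̄p)(rm − r̄m) / 6 = 6.6900
Var(rm) = Σ(rm − r̄m)² / 6 = 4.3947
β = Cov / Var = 6.6900 / 4.3947 = 1.5223

1.52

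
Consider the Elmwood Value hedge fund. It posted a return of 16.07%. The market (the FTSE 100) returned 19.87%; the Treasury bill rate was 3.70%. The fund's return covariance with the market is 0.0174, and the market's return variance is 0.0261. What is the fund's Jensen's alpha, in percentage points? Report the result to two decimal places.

1.59

β = Cov / Var = 0.0174 / 0.0261 = 0.6667
E[R] = Rf + β(Rm − Rf) = 3.70% + 0.6667 × (19.87% − 3.70%) = 14.4805%
α = Rp − E[R] = 16.07% − 14.4805% = 1.5895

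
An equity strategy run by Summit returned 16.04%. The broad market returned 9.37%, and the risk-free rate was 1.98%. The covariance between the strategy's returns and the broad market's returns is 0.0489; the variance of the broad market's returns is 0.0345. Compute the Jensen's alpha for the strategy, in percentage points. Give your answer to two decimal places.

β = Cov / Var = 0.0489 / 0.0345 = 1.4174
E[R] = Rf + β(Rm − Rf) = 1.98% + 1.4174 × (9.37% − 1.98%) = 12.4546%
α = Rp − E[R] = 16.04% − 12.4546% = 3.5854

3.59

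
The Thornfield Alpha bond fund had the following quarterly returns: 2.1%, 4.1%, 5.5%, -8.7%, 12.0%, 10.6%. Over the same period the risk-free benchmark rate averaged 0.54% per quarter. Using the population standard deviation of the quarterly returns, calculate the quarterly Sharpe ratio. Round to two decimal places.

0.55

r̄ = (2.1 + 4.1 + 5.5 − 8.7 + 12 + 10.6) / 6 = 4.2667%
Σ(r − r̄)² = (2.1 − 4.2667)² + (4.1 − 4.2667)² + (5.5 − 4.2667)² + … = 274.2933
population σ = √(274.2933 / 6) = √45.7156 = 6.7613%
Sharpe = (r̄ − rf) / σ = (4.2667 − 0.54) / 6.7613 = 3.7267 / 6.7613 = 0.5512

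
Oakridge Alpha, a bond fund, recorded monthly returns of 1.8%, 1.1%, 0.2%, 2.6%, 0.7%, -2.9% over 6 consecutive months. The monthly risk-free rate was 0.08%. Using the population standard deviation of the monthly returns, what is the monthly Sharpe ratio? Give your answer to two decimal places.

r̄ = (1.8 + 1.1 + 0.2 + 2.6 + 0.7 − 2.9) / 6 = 3.50 / 6 = 0.5833%
Population std dev = √[18.1083 / 6] = 1.7373%
Sharpe = (r̄ − rf) / σ = (0.5833 − 0.08) / 1.7373 = 0.5033 / 1.7373 = 0.2897

0.29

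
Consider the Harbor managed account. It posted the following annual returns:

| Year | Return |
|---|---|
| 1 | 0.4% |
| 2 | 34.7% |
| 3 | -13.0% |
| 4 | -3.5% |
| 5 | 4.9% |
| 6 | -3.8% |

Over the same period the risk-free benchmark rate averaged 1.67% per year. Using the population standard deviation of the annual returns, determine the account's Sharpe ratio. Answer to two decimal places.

μ = (0.4 + 34.7 − 13 − 3.5 + 4.9 − 3.8) / 6 = 3.2833%
Σ(r − μ)² = (0.4 − 3.2833)² + (34.7 − 3.2833)² + (-13 − 3.2833)² + … = 1359.2683
population σ = √(1359.2683 / 6) = √226.5447 = 15.0514%
Sharpe = (μ − rf) / σ = (3.2833 − 1.67) / 15.0514 = 1.6133 / 15.0514 = 0.1072

0.11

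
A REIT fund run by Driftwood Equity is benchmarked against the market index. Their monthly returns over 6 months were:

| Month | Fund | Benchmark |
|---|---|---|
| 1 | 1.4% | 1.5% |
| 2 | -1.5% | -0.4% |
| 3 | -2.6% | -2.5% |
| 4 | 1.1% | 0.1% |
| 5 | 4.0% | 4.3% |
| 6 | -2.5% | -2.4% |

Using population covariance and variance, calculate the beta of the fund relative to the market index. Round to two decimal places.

0.99

r̄p = -0.0167%,  r̄m = 0.1000%
Cov = Σ(rp − r̄p)(rm − r̄m) / 6 = 5.4200
Var(rm) = Σ(rm − r̄m)² / 6 = 5.4767
β = Cov / Var = 5.4200 / 5.4767 = 0.9896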